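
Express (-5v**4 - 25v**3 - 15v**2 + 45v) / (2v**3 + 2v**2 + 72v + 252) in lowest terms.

(-5v**3 - 10v**2 + 15v)/(2v**2 - 4v + 84)

Repeated division with remainder:
  -5v**4 - 25v**3 - 15v**2 + 45v = (-(5/2)v - 10)(2v**3 + 2v**2 + 72v + 252) + (185v**2 + 1395v + 2520)
  2v**3 + 2v**2 + 72v + 252 = ((2/185)v - 484/6845)(185v**2 + 1395v + 2520) + ((196308/1369)v + 588924/1369)
  185v**2 + 1395v + 2520 = ((253265/196308)v + 13690/2337)((196308/1369)v + 588924/1369) + (0)
Last nonzero remainder: (196308/1369)v + 588924/1369. Dividing through by 196308/1369 gives the monic gcd v + 3.
Cancel v + 3 from numerator and denominator to get the reduced form.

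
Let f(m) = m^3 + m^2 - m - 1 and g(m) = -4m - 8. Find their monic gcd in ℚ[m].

By polynomial division,
  m^3 + m^2 - m - 1 = (-(1/4)m^2 + (1/4)m - 1/4)(-4m - 8) + (-3)
  -4m - 8 = ((4/3)m + 8/3)(-3) + (0)
The last nonzero remainder is the constant -3, so the polynomials are coprime and gcd = 1.

1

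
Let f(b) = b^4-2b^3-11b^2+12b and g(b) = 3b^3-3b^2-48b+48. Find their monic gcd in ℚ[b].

Repeated division with remainder:
  b^4-2b^3-11b^2+12b = ((1/3)b-1/3)(3b^3-3b^2-48b+48) + (4b^2-20b+16)
  3b^3-3b^2-48b+48 = ((3/4)b+3)(4b^2-20b+16) + (0)
Last nonzero remainder: 4b^2-20b+16. Dividing through by 4 gives the monic gcd b^2-5b+4.

b^2-5b+4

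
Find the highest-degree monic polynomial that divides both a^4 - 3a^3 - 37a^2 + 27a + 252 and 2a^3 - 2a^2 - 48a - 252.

a - 7

By polynomial division,
  a^4 - 3a^3 - 37a^2 + 27a + 252 = ((1/2)a - 1)(2a^3 - 2a^2 - 48a - 252) + (-15a^2 + 105a)
  2a^3 - 2a^2 - 48a - 252 = (-(2/15)a - 4/5)(-15a^2 + 105a) + (36a - 252)
  -15a^2 + 105a = (-(5/12)a)(36a - 252) + (0)
Last nonzero remainder: 36a - 252. Dividing through by 36 gives the monic gcd a - 7.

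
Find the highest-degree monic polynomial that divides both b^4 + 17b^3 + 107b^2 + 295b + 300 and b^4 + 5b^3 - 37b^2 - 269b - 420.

b^3 + 12b^2 + 47b + 60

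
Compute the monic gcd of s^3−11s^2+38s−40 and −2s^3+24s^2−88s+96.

By polynomial division,
  s^3−11s^2+38s−40 = (−1/2)(−2s^3+24s^2−88s+96) + (s^2−6s+8)
  −2s^3+24s^2−88s+96 = (−2s+12)(s^2−6s+8) + (0)
The last nonzero remainder s^2−6s+8 is already monic.

s^2−6s+8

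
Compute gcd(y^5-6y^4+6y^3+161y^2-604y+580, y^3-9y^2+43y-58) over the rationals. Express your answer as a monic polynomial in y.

By polynomial division,
  y^5-6y^4+6y^3+161y^2-604y+580 = (y^2+3y-10)(y^3-9y^2+43y-58) + (0)
The last nonzero remainder y^3-9y^2+43y-58 is already monic.

y^3-9y^2+43y-58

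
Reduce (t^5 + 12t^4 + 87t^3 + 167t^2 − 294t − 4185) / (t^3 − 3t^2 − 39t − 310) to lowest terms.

(t^3 + 5t^2 + 21t − 135)/(t − 10)

Apply the Euclidean algorithm:
  t^5 + 12t^4 + 87t^3 + 167t^2 − 294t − 4185 = (t^2 + 15t + 171)(t^3 − 3t^2 − 39t − 310) + (1575t^2 + 11025t + 48825)
  t^3 − 3t^2 − 39t − 310 = ((1/1575)t − 2/315)(1575t^2 + 11025t + 48825) + (0)
Last nonzero remainder: 1575t^2 + 11025t + 48825. Dividing through by 1575 gives the monic gcd t^2 + 7t + 31.
Cancel t^2 + 7t + 31 from numerator and denominator to get the reduced form.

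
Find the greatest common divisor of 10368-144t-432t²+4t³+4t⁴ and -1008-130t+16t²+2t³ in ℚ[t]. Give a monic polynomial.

-72+t+t²

Euclidean algorithm in ℚ[t]:
  4t⁴+4t³-432t²-144t+10368 = (2t-14)(2t³+16t²-130t-1008) + (52t²+52t-3744)
  2t³+16t²-130t-1008 = ((1/26)t+7/26)(52t²+52t-3744) + (0)
Last nonzero remainder: 52t²+52t-3744. Dividing through by 52 gives the monic gcd t²+t-72.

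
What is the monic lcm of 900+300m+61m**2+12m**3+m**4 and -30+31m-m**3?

Repeated division with remainder:
  m**4+12m**3+61m**2+300m+900 = (-m-12)(-m**3+31m-30) + (92m**2+642m+540)
  -m**3+31m-30 = (-(1/92)m+321/4232)(92m**2+642m+540) + (-(25025/2116)m-75075/1058)
  92m**2+642m+540 = (-(194672/25025)m-38088/5005)(-(25025/2116)m-75075/1058) + (0)
Last nonzero remainder: -(25025/2116)m-75075/1058. Dividing through by -25025/2116 gives the monic gcd m+6.
Then lcm(f, g) = f·g / gcd(f, g); expanding and making the result monic gives the answer.

4500-3900m-595m**2-6m**3-6m**4+6m**5+m**6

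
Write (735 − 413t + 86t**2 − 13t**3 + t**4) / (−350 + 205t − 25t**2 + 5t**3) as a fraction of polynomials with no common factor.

Euclidean algorithm in ℚ[t]:
  t**4 − 13t**3 + 86t**2 − 413t + 735 = ((1/5)t − 8/5)(5t**3 − 25t**2 + 205t − 350) + (5t**2 − 15t + 175)
  5t**3 − 25t**2 + 205t − 350 = (t − 2)(5t**2 − 15t + 175) + (0)
Last nonzero remainder: 5t**2 − 15t + 175. Dividing through by 5 gives the monic gcd t**2 − 3t + 35.
Cancel t**2 − 3t + 35 from numerator and denominator to get the reduced form.

(21 − 10t + t**2)/(−10 + 5t)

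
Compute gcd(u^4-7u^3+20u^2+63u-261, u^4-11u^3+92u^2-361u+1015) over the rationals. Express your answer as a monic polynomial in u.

u^2-7u+29

Repeated division with remainder:
  u^4-7u^3+20u^2+63u-261 = (u^4-11u^3+92u^2-361u+1015) + (4u^3-72u^2+424u-1276)
  u^4-11u^3+92u^2-361u+1015 = ((1/4)u+7/4)(4u^3-72u^2+424u-1276) + (112u^2-784u+3248)
  4u^3-72u^2+424u-1276 = ((1/28)u-11/28)(112u^2-784u+3248) + (0)
Last nonzero remainder: 112u^2-784u+3248. Dividing through by 112 gives the monic gcd u^2-7u+29.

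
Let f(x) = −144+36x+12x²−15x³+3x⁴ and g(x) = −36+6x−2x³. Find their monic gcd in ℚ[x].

6−3x+x²

Euclidean algorithm in ℚ[x]:
  3x⁴−15x³+12x²+36x−144 = (−(3/2)x+15/2)(−2x³+6x−36) + (21x²−63x+126)
  −2x³+6x−36 = (−(2/21)x−2/7)(21x²−63x+126) + (0)
Last nonzero remainder: 21x²−63x+126. Dividing through by 21 gives the monic gcd x²−3x+6.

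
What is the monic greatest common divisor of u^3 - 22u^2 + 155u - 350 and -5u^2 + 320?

Apply the Euclidean algorithm:
  u^3 - 22u^2 + 155u - 350 = (-(1/5)u + 22/5)(-5u^2 + 320) + (219u - 1758)
  -5u^2 + 320 = (-(5/219)u - 2930/15987)(219u - 1758) + (-11700/5329)
  219u - 1758 = (-(389017/3900)u + 1561397/1950)(-11700/5329) + (0)
The last nonzero remainder is the constant -11700/5329, so the polynomials are coprime and gcd = 1.

1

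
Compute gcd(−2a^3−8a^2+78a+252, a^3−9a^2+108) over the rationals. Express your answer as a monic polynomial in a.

a^2−3a−18

Euclidean algorithm in ℚ[a]:
  −2a^3−8a^2+78a+252 = (−2)(a^3−9a^2+108) + (−26a^2+78a+468)
  a^3−9a^2+108 = (−(1/26)a+3/13)(−26a^2+78a+468) + (0)
Last nonzero remainder: −26a^2+78a+468. Dividing through by −26 gives the monic gcd a^2−3a−18.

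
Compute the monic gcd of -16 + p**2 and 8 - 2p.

Repeated division with remainder:
  p**2 - 16 = (-(1/2)p - 2)(-2p + 8) + (0)
Last nonzero remainder: -2p + 8. Dividing through by -2 gives the monic gcd p - 4.

-4 + p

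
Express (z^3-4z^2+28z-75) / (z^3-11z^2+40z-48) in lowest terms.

Euclidean algorithm in ℚ[z]:
  z^3-4z^2+28z-75 = (z^3-11z^2+40z-48) + (7z^2-12z-27)
  z^3-11z^2+40z-48 = ((1/7)z-65/49)(7z^2-12z-27) + ((1369/49)z-4107/49)
  7z^2-12z-27 = ((343/1369)z+441/1369)((1369/49)z-4107/49) + (0)
Last nonzero remainder: (1369/49)z-4107/49. Dividing through by 1369/49 gives the monic gcd z-3.
Cancel z-3 from numerator and denominator to get the reduced form.

(z^2-z+25)/(z^2-8z+16)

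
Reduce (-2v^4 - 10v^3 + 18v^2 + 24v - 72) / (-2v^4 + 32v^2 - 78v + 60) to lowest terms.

(v^2 + 8v + 12)/(v^2 + 3v - 10)

Euclidean algorithm in ℚ[v]:
  -2v^4 - 10v^3 + 18v^2 + 24v - 72 = (-2v^4 + 32v^2 - 78v + 60) + (-10v^3 - 14v^2 + 102v - 132)
  -2v^4 + 32v^2 - 78v + 60 = ((1/5)v - 7/25)(-10v^3 - 14v^2 + 102v - 132) + ((192/25)v^2 - (576/25)v + 576/25)
  -10v^3 - 14v^2 + 102v - 132 = (-(125/96)v - 275/48)((192/25)v^2 - (576/25)v + 576/25) + (0)
Last nonzero remainder: (192/25)v^2 - (576/25)v + 576/25. Dividing through by 192/25 gives the monic gcd v^2 - 3v + 3.
Cancel v^2 - 3v + 3 from numerator and denominator to get the reduced form.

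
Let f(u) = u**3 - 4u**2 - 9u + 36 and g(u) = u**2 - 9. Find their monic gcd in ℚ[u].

Repeated division with remainder:
  u**3 - 4u**2 - 9u + 36 = (u - 4)(u**2 - 9) + (0)
The last nonzero remainder u**2 - 9 is already monic.

u**2 - 9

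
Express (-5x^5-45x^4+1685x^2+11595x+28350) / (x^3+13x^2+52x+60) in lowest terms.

(-5x^3+10x^2+40x+945)/(x+2)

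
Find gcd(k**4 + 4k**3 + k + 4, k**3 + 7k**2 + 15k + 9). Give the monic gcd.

Euclidean algorithm in ℚ[k]:
  k**4 + 4k**3 + k + 4 = (k - 3)(k**3 + 7k**2 + 15k + 9) + (6k**2 + 37k + 31)
  k**3 + 7k**2 + 15k + 9 = ((1/6)k + 5/36)(6k**2 + 37k + 31) + ((169/36)k + 169/36)
  6k**2 + 37k + 31 = ((216/169)k + 1116/169)((169/36)k + 169/36) + (0)
Last nonzero remainder: (169/36)k + 169/36. Dividing through by 169/36 gives the monic gcd k + 1.

k + 1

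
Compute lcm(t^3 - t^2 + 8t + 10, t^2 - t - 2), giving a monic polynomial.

t^4 - 3t^3 + 10t^2 - 6t - 20

Apply the Euclidean algorithm:
  t^3 - t^2 + 8t + 10 = (t)(t^2 - t - 2) + (10t + 10)
  t^2 - t - 2 = ((1/10)t - 1/5)(10t + 10) + (0)
Last nonzero remainder: 10t + 10. Dividing through by 10 gives the monic gcd t + 1.
Then lcm(f, g) = f·g / gcd(f, g); expanding and making the result monic gives the answer.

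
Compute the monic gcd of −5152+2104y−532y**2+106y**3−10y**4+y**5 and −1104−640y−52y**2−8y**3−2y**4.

Repeated division with remainder:
  y**5−10y**4+106y**3−532y**2+2104y−5152 = (−(1/2)y+7)(−2y**4−8y**3−52y**2−640y−1104) + (136y**3−488y**2+6032y+2576)
  −2y**4−8y**3−52y**2−640y−1104 = (−(1/68)y−129/1156)(136y**3−488y**2+6032y+2576) + (−(5130/289)y**2+(20520/289)y−235980/289)
  136y**3−488y**2+6032y+2576 = (−(19652/2565)y−8092/2565)(−(5130/289)y**2+(20520/289)y−235980/289) + (0)
Last nonzero remainder: −(5130/289)y**2+(20520/289)y−235980/289. Dividing through by −5130/289 gives the monic gcd y**2−4y+46.

46−4y+y**2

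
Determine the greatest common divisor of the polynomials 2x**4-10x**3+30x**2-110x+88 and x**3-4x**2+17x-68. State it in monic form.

x-4

Euclidean algorithm in ℚ[x]:
  2x**4-10x**3+30x**2-110x+88 = (2x-2)(x**3-4x**2+17x-68) + (-12x**2+60x-48)
  x**3-4x**2+17x-68 = (-(1/12)x-1/12)(-12x**2+60x-48) + (18x-72)
  -12x**2+60x-48 = (-(2/3)x+2/3)(18x-72) + (0)
Last nonzero remainder: 18x-72. Dividing through by 18 gives the monic gcd x-4.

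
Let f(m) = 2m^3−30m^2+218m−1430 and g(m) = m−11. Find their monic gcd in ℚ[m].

m−11

Apply the Euclidean algorithm:
  2m^3−30m^2+218m−1430 = (2m^2−8m+130)(m−11) + (0)
The last nonzero remainder m−11 is already monic.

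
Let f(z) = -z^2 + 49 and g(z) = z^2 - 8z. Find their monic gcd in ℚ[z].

1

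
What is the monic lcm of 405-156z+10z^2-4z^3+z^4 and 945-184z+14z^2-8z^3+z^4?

-2835+1497z-226z^2+38z^3-11z^4+z^5

Apply the Euclidean algorithm:
  z^4-4z^3+10z^2-156z+405 = (z^4-8z^3+14z^2-184z+945) + (4z^3-4z^2+28z-540)
  z^4-8z^3+14z^2-184z+945 = ((1/4)z-7/4)(4z^3-4z^2+28z-540) + (0)
Last nonzero remainder: 4z^3-4z^2+28z-540. Dividing through by 4 gives the monic gcd z^3-z^2+7z-135.
Then lcm(f, g) = f·g / gcd(f, g); expanding and making the result monic gives the answer.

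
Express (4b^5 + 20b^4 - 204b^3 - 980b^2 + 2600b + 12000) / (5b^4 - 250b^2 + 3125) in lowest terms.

By polynomial division,
  4b^5 + 20b^4 - 204b^3 - 980b^2 + 2600b + 12000 = ((4/5)b + 4)(5b^4 - 250b^2 + 3125) + (-4b^3 + 20b^2 + 100b - 500)
  5b^4 - 250b^2 + 3125 = (-(5/4)b - 25/4)(-4b^3 + 20b^2 + 100b - 500) + (0)
Last nonzero remainder: -4b^3 + 20b^2 + 100b - 500. Dividing through by -4 gives the monic gcd b^3 - 5b^2 - 25b + 125.
Cancel b^3 - 5b^2 - 25b + 125 from numerator and denominator to get the reduced form.

(4b^2 + 40b + 96)/(5b + 25)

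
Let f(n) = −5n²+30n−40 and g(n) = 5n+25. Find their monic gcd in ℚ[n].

1

Repeated division with remainder:
  −5n²+30n−40 = (−n+11)(5n+25) + (−315)
  5n+25 = (−(1/63)n−5/63)(−315) + (0)
The last nonzero remainder is the constant −315, so the polynomials are coprime and gcd = 1.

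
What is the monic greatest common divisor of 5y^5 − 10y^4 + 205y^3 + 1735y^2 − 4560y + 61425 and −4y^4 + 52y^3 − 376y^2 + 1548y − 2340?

y^2 − 5y + 39

Apply the Euclidean algorithm:
  5y^5 − 10y^4 + 205y^3 + 1735y^2 − 4560y + 61425 = (−(5/4)y − 55/4)(−4y^4 + 52y^3 − 376y^2 + 1548y − 2340) + (450y^3 − 1500y^2 + 13800y + 29250)
  −4y^4 + 52y^3 − 376y^2 + 1548y − 2340 = (−(2/225)y + 58/675)(450y^3 − 1500y^2 + 13800y + 29250) + (−(1120/9)y^2 + (5600/9)y − 14560/3)
  450y^3 − 1500y^2 + 13800y + 29250 = (−(405/112)y − 675/112)(−(1120/9)y^2 + (5600/9)y − 14560/3) + (0)
Last nonzero remainder: −(1120/9)y^2 + (5600/9)y − 14560/3. Dividing through by −1120/9 gives the monic gcd y^2 − 5y + 39.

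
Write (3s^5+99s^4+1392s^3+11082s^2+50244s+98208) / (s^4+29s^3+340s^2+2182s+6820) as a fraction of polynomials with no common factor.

(3s^2+42s+144)/(s+10)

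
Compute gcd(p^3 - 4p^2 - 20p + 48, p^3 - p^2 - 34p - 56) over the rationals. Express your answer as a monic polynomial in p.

p + 4

Euclidean algorithm in ℚ[p]:
  p^3 - 4p^2 - 20p + 48 = (p^3 - p^2 - 34p - 56) + (-3p^2 + 14p + 104)
  p^3 - p^2 - 34p - 56 = (-(1/3)p - 11/9)(-3p^2 + 14p + 104) + ((160/9)p + 640/9)
  -3p^2 + 14p + 104 = (-(27/160)p + 117/80)((160/9)p + 640/9) + (0)
Last nonzero remainder: (160/9)p + 640/9. Dividing through by 160/9 gives the monic gcd p + 4.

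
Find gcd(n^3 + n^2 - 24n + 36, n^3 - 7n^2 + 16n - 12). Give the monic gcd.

Euclidean algorithm in ℚ[n]:
  n^3 + n^2 - 24n + 36 = (n^3 - 7n^2 + 16n - 12) + (8n^2 - 40n + 48)
  n^3 - 7n^2 + 16n - 12 = ((1/8)n - 1/4)(8n^2 - 40n + 48) + (0)
Last nonzero remainder: 8n^2 - 40n + 48. Dividing through by 8 gives the monic gcd n^2 - 5n + 6.

n^2 - 5n + 6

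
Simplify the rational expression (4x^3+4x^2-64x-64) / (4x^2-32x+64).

(x^2+5x+4)/(x-4)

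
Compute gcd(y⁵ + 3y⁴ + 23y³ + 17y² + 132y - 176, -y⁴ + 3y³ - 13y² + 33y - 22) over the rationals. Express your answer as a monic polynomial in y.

y³ - y² + 11y - 11

Apply the Euclidean algorithm:
  y⁵ + 3y⁴ + 23y³ + 17y² + 132y - 176 = (-y - 6)(-y⁴ + 3y³ - 13y² + 33y - 22) + (28y³ - 28y² + 308y - 308)
  -y⁴ + 3y³ - 13y² + 33y - 22 = (-(1/28)y + 1/14)(28y³ - 28y² + 308y - 308) + (0)
Last nonzero remainder: 28y³ - 28y² + 308y - 308. Dividing through by 28 gives the monic gcd y³ - y² + 11y - 11.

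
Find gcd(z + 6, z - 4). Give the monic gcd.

Apply the Euclidean algorithm:
  z + 6 = (z - 4) + (10)
  z - 4 = ((1/10)z - 2/5)(10) + (0)
The last nonzero remainder is the constant 10, so the polynomials are coprime and gcd = 1.

1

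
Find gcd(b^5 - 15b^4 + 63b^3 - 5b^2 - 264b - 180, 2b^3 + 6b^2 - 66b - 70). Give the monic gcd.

Euclidean algorithm in ℚ[b]:
  b^5 - 15b^4 + 63b^3 - 5b^2 - 264b - 180 = ((1/2)b^2 - 9b + 75)(2b^3 + 6b^2 - 66b - 70) + (-1014b^2 + 4056b + 5070)
  2b^3 + 6b^2 - 66b - 70 = (-(1/507)b - 7/507)(-1014b^2 + 4056b + 5070) + (0)
Last nonzero remainder: -1014b^2 + 4056b + 5070. Dividing through by -1014 gives the monic gcd b^2 - 4b - 5.

b^2 - 4b - 5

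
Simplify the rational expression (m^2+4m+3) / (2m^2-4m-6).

By polynomial division,
  m^2+4m+3 = (1/2)(2m^2-4m-6) + (6m+6)
  2m^2-4m-6 = ((1/3)m-1)(6m+6) + (0)
Last nonzero remainder: 6m+6. Dividing through by 6 gives the monic gcd m+1.
Cancel m+1 from numerator and denominator to get the reduced form.

(m+3)/(2m-6)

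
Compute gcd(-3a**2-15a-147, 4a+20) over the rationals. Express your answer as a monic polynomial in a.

1

Repeated division with remainder:
  -3a**2-15a-147 = (-(3/4)a)(4a+20) + (-147)
  4a+20 = (-(4/147)a-20/147)(-147) + (0)
The last nonzero remainder is the constant -147, so the polynomials are coprime and gcd = 1.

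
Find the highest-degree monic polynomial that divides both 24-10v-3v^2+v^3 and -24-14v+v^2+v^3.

-12-v+v^2

Repeated division with remainder:
  v^3-3v^2-10v+24 = (v^3+v^2-14v-24) + (-4v^2+4v+48)
  v^3+v^2-14v-24 = (-(1/4)v-1/2)(-4v^2+4v+48) + (0)
Last nonzero remainder: -4v^2+4v+48. Dividing through by -4 gives the monic gcd v^2-v-12.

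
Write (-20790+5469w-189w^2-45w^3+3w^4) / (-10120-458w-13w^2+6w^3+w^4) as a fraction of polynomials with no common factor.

By polynomial division,
  3w^4-45w^3-189w^2+5469w-20790 = (3)(w^4+6w^3-13w^2-458w-10120) + (-63w^3-150w^2+6843w+9570)
  w^4+6w^3-13w^2-458w-10120 = (-(1/63)w-76/1323)(-63w^3-150w^2+6843w+9570) + ((38368/441)w^2+(38368/441)w-4220480/441)
  -63w^3-150w^2+6843w+9570 = (-(27783/38368)w-38367/38368)((38368/441)w^2+(38368/441)w-4220480/441) + (0)
Last nonzero remainder: (38368/441)w^2+(38368/441)w-4220480/441. Dividing through by 38368/441 gives the monic gcd w^2+w-110.
Cancel w^2+w-110 from numerator and denominator to get the reduced form.

(189-48w+3w^2)/(92+5w+w^2)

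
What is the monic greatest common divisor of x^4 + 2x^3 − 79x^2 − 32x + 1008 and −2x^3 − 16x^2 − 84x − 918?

Repeated division with remainder:
  x^4 + 2x^3 − 79x^2 − 32x + 1008 = (−(1/2)x + 3)(−2x^3 − 16x^2 − 84x − 918) + (−73x^2 − 239x + 3762)
  −2x^3 − 16x^2 − 84x − 918 = ((2/73)x + 690/5329)(−73x^2 − 239x + 3762) + (−(831978/5329)x − 7487802/5329)
  −73x^2 − 239x + 3762 = ((389017/831978)x − 1113761/415989)(−(831978/5329)x − 7487802/5329) + (0)
Last nonzero remainder: −(831978/5329)x − 7487802/5329. Dividing through by −831978/5329 gives the monic gcd x + 9.

x + 9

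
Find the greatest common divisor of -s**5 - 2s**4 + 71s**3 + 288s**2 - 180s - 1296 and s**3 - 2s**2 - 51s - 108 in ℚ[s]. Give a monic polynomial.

Apply the Euclidean algorithm:
  -s**5 - 2s**4 + 71s**3 + 288s**2 - 180s - 1296 = (-s**2 - 4s + 12)(s**3 - 2s**2 - 51s - 108) + (0)
The last nonzero remainder s**3 - 2s**2 - 51s - 108 is already monic.

s**3 - 2s**2 - 51s - 108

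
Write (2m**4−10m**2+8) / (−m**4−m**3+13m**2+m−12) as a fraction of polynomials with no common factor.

(−2m**2+8)/(m**2+m−12)

Euclidean algorithm in ℚ[m]:
  2m**4−10m**2+8 = (−2)(−m**4−m**3+13m**2+m−12) + (−2m**3+16m**2+2m−16)
  −m**4−m**3+13m**2+m−12 = ((1/2)m+9/2)(−2m**3+16m**2+2m−16) + (−60m**2+60)
  −2m**3+16m**2+2m−16 = ((1/30)m−4/15)(−60m**2+60) + (0)
Last nonzero remainder: −60m**2+60. Dividing through by −60 gives the monic gcd m**2−1.
Cancel m**2−1 from numerator and denominator to get the reduced form.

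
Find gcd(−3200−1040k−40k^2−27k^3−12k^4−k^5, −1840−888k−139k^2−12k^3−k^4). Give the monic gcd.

Euclidean algorithm in ℚ[k]:
  −k^5−12k^4−27k^3−40k^2−1040k−3200 = (k)(−k^4−12k^3−139k^2−888k−1840) + (112k^3+848k^2+800k−3200)
  −k^4−12k^3−139k^2−888k−1840 = (−(1/112)k−31/784)(112k^3+848k^2+800k−3200) + (−(4818/49)k^2−(43362/49)k−96360/49)
  112k^3+848k^2+800k−3200 = (−(2744/2409)k+3920/2409)(−(4818/49)k^2−(43362/49)k−96360/49) + (0)
Last nonzero remainder: −(4818/49)k^2−(43362/49)k−96360/49. Dividing through by −4818/49 gives the monic gcd k^2+9k+20.

20+9k+k^2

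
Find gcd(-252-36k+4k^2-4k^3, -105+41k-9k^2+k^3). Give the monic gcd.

21-4k+k^2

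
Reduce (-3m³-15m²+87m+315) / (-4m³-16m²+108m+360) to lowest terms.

(3m+21)/(4m+24)

Euclidean algorithm in ℚ[m]:
  -3m³-15m²+87m+315 = (3/4)(-4m³-16m²+108m+360) + (-3m²+6m+45)
  -4m³-16m²+108m+360 = ((4/3)m+8)(-3m²+6m+45) + (0)
Last nonzero remainder: -3m²+6m+45. Dividing through by -3 gives the monic gcd m²-2m-15.
Cancel m²-2m-15 from numerator and denominator to get the reduced form.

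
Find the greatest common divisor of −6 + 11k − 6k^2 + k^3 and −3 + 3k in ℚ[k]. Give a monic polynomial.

Apply the Euclidean algorithm:
  k^3 − 6k^2 + 11k − 6 = ((1/3)k^2 − (5/3)k + 2)(3k − 3) + (0)
Last nonzero remainder: 3k − 3. Dividing through by 3 gives the monic gcd k − 1.

−1 + k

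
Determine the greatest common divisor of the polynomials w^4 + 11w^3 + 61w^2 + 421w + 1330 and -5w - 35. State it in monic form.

Repeated division with remainder:
  w^4 + 11w^3 + 61w^2 + 421w + 1330 = (-(1/5)w^3 - (4/5)w^2 - (33/5)w - 38)(-5w - 35) + (0)
Last nonzero remainder: -5w - 35. Dividing through by -5 gives the monic gcd w + 7.

w + 7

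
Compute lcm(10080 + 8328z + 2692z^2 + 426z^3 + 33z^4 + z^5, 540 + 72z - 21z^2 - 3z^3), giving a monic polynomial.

-50400 - 31560z - 5132z^2 + 562z^3 + 261z^4 + 28z^5 + z^6

Repeated division with remainder:
  z^5 + 33z^4 + 426z^3 + 2692z^2 + 8328z + 10080 = (-(1/3)z^2 - (26/3)z - 268/3)(-3z^3 - 21z^2 + 72z + 540) + (1620z^2 + 19440z + 58320)
  -3z^3 - 21z^2 + 72z + 540 = (-(1/540)z + 1/108)(1620z^2 + 19440z + 58320) + (0)
Last nonzero remainder: 1620z^2 + 19440z + 58320. Dividing through by 1620 gives the monic gcd z^2 + 12z + 36.
Then lcm(f, g) = f·g / gcd(f, g); expanding and making the result monic gives the answer.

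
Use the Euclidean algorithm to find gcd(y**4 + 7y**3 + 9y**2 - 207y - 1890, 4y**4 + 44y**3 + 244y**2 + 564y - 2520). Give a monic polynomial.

By polynomial division,
  y**4 + 7y**3 + 9y**2 - 207y - 1890 = (1/4)(4y**4 + 44y**3 + 244y**2 + 564y - 2520) + (-4y**3 - 52y**2 - 348y - 1260)
  4y**4 + 44y**3 + 244y**2 + 564y - 2520 = (-y + 2)(-4y**3 - 52y**2 - 348y - 1260) + (0)
Last nonzero remainder: -4y**3 - 52y**2 - 348y - 1260. Dividing through by -4 gives the monic gcd y**3 + 13y**2 + 87y + 315.

y**3 + 13y**2 + 87y + 315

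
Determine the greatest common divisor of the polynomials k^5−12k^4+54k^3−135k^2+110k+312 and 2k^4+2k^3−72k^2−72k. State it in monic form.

k^2−5k−6

Repeated division with remainder:
  k^5−12k^4+54k^3−135k^2+110k+312 = ((1/2)k−13/2)(2k^4+2k^3−72k^2−72k) + (103k^3−567k^2−358k+312)
  2k^4+2k^3−72k^2−72k = ((2/103)k+1340/10609)(103k^3−567k^2−358k+312) + ((69680/10609)k^2−(348400/10609)k−418080/10609)
  103k^3−567k^2−358k+312 = ((1092727/69680)k−10609/1340)((69680/10609)k^2−(348400/10609)k−418080/10609) + (0)
Last nonzero remainder: (69680/10609)k^2−(348400/10609)k−418080/10609. Dividing through by 69680/10609 gives the monic gcd k^2−5k−6.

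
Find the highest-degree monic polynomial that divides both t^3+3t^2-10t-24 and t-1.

Euclidean algorithm in ℚ[t]:
  t^3+3t^2-10t-24 = (t^2+4t-6)(t-1) + (-30)
  t-1 = (-(1/30)t+1/30)(-30) + (0)
The last nonzero remainder is the constant -30, so the polynomials are coprime and gcd = 1.

1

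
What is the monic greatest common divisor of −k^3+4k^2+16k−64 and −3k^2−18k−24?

k+4

Apply the Euclidean algorithm:
  −k^3+4k^2+16k−64 = ((1/3)k−10/3)(−3k^2−18k−24) + (−36k−144)
  −3k^2−18k−24 = ((1/12)k+1/6)(−36k−144) + (0)
Last nonzero remainder: −36k−144. Dividing through by −36 gives the monic gcd k+4.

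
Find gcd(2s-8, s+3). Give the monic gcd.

1

Euclidean algorithm in ℚ[s]:
  2s-8 = (2)(s+3) + (-14)
  s+3 = (-(1/14)s-3/14)(-14) + (0)
The last nonzero remainder is the constant -14, so the polynomials are coprime and gcd = 1.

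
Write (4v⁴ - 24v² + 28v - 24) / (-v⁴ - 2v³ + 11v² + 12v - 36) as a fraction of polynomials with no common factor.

By polynomial division,
  4v⁴ - 24v² + 28v - 24 = (-4)(-v⁴ - 2v³ + 11v² + 12v - 36) + (-8v³ + 20v² + 76v - 168)
  -v⁴ - 2v³ + 11v² + 12v - 36 = ((1/8)v + 9/16)(-8v³ + 20v² + 76v - 168) + (-(39/4)v² - (39/4)v + 117/2)
  -8v³ + 20v² + 76v - 168 = ((32/39)v - 112/39)(-(39/4)v² - (39/4)v + 117/2) + (0)
Last nonzero remainder: -(39/4)v² - (39/4)v + 117/2. Dividing through by -39/4 gives the monic gcd v² + v - 6.
Cancel v² + v - 6 from numerator and denominator to get the reduced form.

(-4v² + 4v - 4)/(v² + v - 6)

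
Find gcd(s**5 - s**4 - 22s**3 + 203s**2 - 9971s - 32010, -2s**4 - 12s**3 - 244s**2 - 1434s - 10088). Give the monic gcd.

s**2 - 3s + 97

By polynomial division,
  s**5 - s**4 - 22s**3 + 203s**2 - 9971s - 32010 = (-(1/2)s + 7/2)(-2s**4 - 12s**3 - 244s**2 - 1434s - 10088) + (-102s**3 + 340s**2 - 9996s + 3298)
  -2s**4 - 12s**3 - 244s**2 - 1434s - 10088 = ((1/51)s + 28/153)(-102s**3 + 340s**2 - 9996s + 3298) + (-(992/9)s**2 + (992/3)s - 96224/9)
  -102s**3 + 340s**2 - 9996s + 3298 = ((459/496)s - 153/496)(-(992/9)s**2 + (992/3)s - 96224/9) + (0)
Last nonzero remainder: -(992/9)s**2 + (992/3)s - 96224/9. Dividing through by -992/9 gives the monic gcd s**2 - 3s + 97.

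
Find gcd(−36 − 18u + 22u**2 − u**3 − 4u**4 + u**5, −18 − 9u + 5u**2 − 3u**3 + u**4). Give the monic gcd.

Apply the Euclidean algorithm:
  u**5 − 4u**4 − u**3 + 22u**2 − 18u − 36 = (u − 1)(u**4 − 3u**3 + 5u**2 − 9u − 18) + (−9u**3 + 36u**2 − 9u − 54)
  u**4 − 3u**3 + 5u**2 − 9u − 18 = (−(1/9)u − 1/9)(−9u**3 + 36u**2 − 9u − 54) + (8u**2 − 16u − 24)
  −9u**3 + 36u**2 − 9u − 54 = (−(9/8)u + 9/4)(8u**2 − 16u − 24) + (0)
Last nonzero remainder: 8u**2 − 16u − 24. Dividing through by 8 gives the monic gcd u**2 − 2u − 3.

−3 − 2u + u**2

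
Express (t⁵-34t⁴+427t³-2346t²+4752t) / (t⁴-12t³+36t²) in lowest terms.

By polynomial division,
  t⁵-34t⁴+427t³-2346t²+4752t = (t-22)(t⁴-12t³+36t²) + (127t³-1554t²+4752t)
  t⁴-12t³+36t² = ((1/127)t+30/16129)(127t³-1554t²+4752t) + ((23760/16129)t²-(142560/16129)t)
  127t³-1554t²+4752t = ((2048383/23760)t-16129/30)((23760/16129)t²-(142560/16129)t) + (0)
Last nonzero remainder: (23760/16129)t²-(142560/16129)t. Dividing through by 23760/16129 gives the monic gcd t²-6t.
Cancel t²-6t from numerator and denominator to get the reduced form.

(t³-28t²+259t-792)/(t²-6t)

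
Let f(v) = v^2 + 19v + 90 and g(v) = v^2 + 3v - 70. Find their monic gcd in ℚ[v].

v + 10

Euclidean algorithm in ℚ[v]:
  v^2 + 19v + 90 = (v^2 + 3v - 70) + (16v + 160)
  v^2 + 3v - 70 = ((1/16)v - 7/16)(16v + 160) + (0)
Last nonzero remainder: 16v + 160. Dividing through by 16 gives the monic gcd v + 10.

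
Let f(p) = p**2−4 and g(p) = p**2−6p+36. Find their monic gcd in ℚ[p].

By polynomial division,
  p**2−4 = (p**2−6p+36) + (6p−40)
  p**2−6p+36 = ((1/6)p+1/9)(6p−40) + (364/9)
  6p−40 = ((27/182)p−90/91)(364/9) + (0)
The last nonzero remainder is the constant 364/9, so the polynomials are coprime and gcd = 1.

1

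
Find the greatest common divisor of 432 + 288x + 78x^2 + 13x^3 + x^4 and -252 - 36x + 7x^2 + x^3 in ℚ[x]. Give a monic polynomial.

By polynomial division,
  x^4 + 13x^3 + 78x^2 + 288x + 432 = (x + 6)(x^3 + 7x^2 - 36x - 252) + (72x^2 + 756x + 1944)
  x^3 + 7x^2 - 36x - 252 = ((1/72)x - 7/144)(72x^2 + 756x + 1944) + (-(105/4)x - 315/2)
  72x^2 + 756x + 1944 = (-(96/35)x - 432/35)(-(105/4)x - 315/2) + (0)
Last nonzero remainder: -(105/4)x - 315/2. Dividing through by -105/4 gives the monic gcd x + 6.

6 + x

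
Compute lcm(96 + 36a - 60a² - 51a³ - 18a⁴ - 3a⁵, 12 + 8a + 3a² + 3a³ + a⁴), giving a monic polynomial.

-96 - 4a + 40a² + 19a³ + 21a⁴ + 14a⁵ + 5a⁶ + a⁷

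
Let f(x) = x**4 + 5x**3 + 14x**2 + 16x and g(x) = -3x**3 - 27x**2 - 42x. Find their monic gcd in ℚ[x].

Euclidean algorithm in ℚ[x]:
  x**4 + 5x**3 + 14x**2 + 16x = (-(1/3)x + 4/3)(-3x**3 - 27x**2 - 42x) + (36x**2 + 72x)
  -3x**3 - 27x**2 - 42x = (-(1/12)x - 7/12)(36x**2 + 72x) + (0)
Last nonzero remainder: 36x**2 + 72x. Dividing through by 36 gives the monic gcd x**2 + 2x.

x**2 + 2x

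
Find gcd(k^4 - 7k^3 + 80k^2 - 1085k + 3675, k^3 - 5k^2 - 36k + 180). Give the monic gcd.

k - 5

By polynomial division,
  k^4 - 7k^3 + 80k^2 - 1085k + 3675 = (k - 2)(k^3 - 5k^2 - 36k + 180) + (106k^2 - 1337k + 4035)
  k^3 - 5k^2 - 36k + 180 = ((1/106)k + 807/11236)(106k^2 - 1337k + 4035) + ((246753/11236)k - 1233765/11236)
  106k^2 - 1337k + 4035 = ((1191016/246753)k - 3022484/82251)((246753/11236)k - 1233765/11236) + (0)
Last nonzero remainder: (246753/11236)k - 1233765/11236. Dividing through by 246753/11236 gives the monic gcd k - 5.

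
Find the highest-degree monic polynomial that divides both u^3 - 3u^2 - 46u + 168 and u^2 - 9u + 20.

u - 4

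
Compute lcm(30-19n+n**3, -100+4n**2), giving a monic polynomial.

-150+125n-19n**2-5n**3+n**4

Repeated division with remainder:
  n**3-19n+30 = ((1/4)n)(4n**2-100) + (6n+30)
  4n**2-100 = ((2/3)n-10/3)(6n+30) + (0)
Last nonzero remainder: 6n+30. Dividing through by 6 gives the monic gcd n+5.
Then lcm(f, g) = f·g / gcd(f, g); expanding and making the result monic gives the answer.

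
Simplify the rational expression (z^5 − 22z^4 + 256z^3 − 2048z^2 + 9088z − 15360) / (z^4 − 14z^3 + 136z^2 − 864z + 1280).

Euclidean algorithm in ℚ[z]:
  z^5 − 22z^4 + 256z^3 − 2048z^2 + 9088z − 15360 = (z − 8)(z^4 − 14z^3 + 136z^2 − 864z + 1280) + (8z^3 − 96z^2 + 896z − 5120)
  z^4 − 14z^3 + 136z^2 − 864z + 1280 = ((1/8)z − 1/4)(8z^3 − 96z^2 + 896z − 5120) + (0)
Last nonzero remainder: 8z^3 − 96z^2 + 896z − 5120. Dividing through by 8 gives the monic gcd z^3 − 12z^2 + 112z − 640.
Cancel z^3 − 12z^2 + 112z − 640 from numerator and denominator to get the reduced form.

(z^2 − 10z + 24)/(z − 2)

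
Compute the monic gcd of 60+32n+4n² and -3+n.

By polynomial division,
  4n²+32n+60 = (4n+44)(n-3) + (192)
  n-3 = ((1/192)n-1/64)(192) + (0)
The last nonzero remainder is the constant 192, so the polynomials are coprime and gcd = 1.

1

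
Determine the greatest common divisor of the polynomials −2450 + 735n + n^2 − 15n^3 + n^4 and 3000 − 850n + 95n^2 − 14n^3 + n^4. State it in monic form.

50 − 15n + n^2

Apply the Euclidean algorithm:
  n^4 − 15n^3 + n^2 + 735n − 2450 = (n^4 − 14n^3 + 95n^2 − 850n + 3000) + (−n^3 − 94n^2 + 1585n − 5450)
  n^4 − 14n^3 + 95n^2 − 850n + 3000 = (−n + 108)(−n^3 − 94n^2 + 1585n − 5450) + (11832n^2 − 177480n + 591600)
  −n^3 − 94n^2 + 1585n − 5450 = (−(1/11832)n − 109/11832)(11832n^2 − 177480n + 591600) + (0)
Last nonzero remainder: 11832n^2 − 177480n + 591600. Dividing through by 11832 gives the monic gcd n^2 − 15n + 50.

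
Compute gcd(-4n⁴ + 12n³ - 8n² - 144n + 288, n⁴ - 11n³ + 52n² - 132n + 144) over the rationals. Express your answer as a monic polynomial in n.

n² - 4n + 12

Euclidean algorithm in ℚ[n]:
  -4n⁴ + 12n³ - 8n² - 144n + 288 = (-4)(n⁴ - 11n³ + 52n² - 132n + 144) + (-32n³ + 200n² - 672n + 864)
  n⁴ - 11n³ + 52n² - 132n + 144 = (-(1/32)n + 19/128)(-32n³ + 200n² - 672n + 864) + ((21/16)n² - (21/4)n + 63/4)
  -32n³ + 200n² - 672n + 864 = (-(512/21)n + 384/7)((21/16)n² - (21/4)n + 63/4) + (0)
Last nonzero remainder: (21/16)n² - (21/4)n + 63/4. Dividing through by 21/16 gives the monic gcd n² - 4n + 12.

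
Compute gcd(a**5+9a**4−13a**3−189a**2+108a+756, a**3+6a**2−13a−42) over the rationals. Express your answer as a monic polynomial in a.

a**3+6a**2−13a−42

Euclidean algorithm in ℚ[a]:
  a**5+9a**4−13a**3−189a**2+108a+756 = (a**2+3a−18)(a**3+6a**2−13a−42) + (0)
The last nonzero remainder a**3+6a**2−13a−42 is already monic.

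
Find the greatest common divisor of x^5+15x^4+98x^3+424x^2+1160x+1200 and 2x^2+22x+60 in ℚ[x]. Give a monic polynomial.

By polynomial division,
  x^5+15x^4+98x^3+424x^2+1160x+1200 = ((1/2)x^3+2x^2+12x+20)(2x^2+22x+60) + (0)
Last nonzero remainder: 2x^2+22x+60. Dividing through by 2 gives the monic gcd x^2+11x+30.

x^2+11x+30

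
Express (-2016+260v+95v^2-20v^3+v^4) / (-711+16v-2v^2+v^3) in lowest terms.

Apply the Euclidean algorithm:
  v^4-20v^3+95v^2+260v-2016 = (v-18)(v^3-2v^2+16v-711) + (43v^2+1259v-14814)
  v^3-2v^2+16v-711 = ((1/43)v-1345/1849)(43v^2+1259v-14814) + ((2359941/1849)v-21239469/1849)
  43v^2+1259v-14814 = ((79507/2359941)v+3043454/2359941)((2359941/1849)v-21239469/1849) + (0)
Last nonzero remainder: (2359941/1849)v-21239469/1849. Dividing through by 2359941/1849 gives the monic gcd v-9.
Cancel v-9 from numerator and denominator to get the reduced form.

(224-4v-11v^2+v^3)/(79+7v+v^2)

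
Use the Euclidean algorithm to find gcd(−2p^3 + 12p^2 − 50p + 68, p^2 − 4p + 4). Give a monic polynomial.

Euclidean algorithm in ℚ[p]:
  −2p^3 + 12p^2 − 50p + 68 = (−2p + 4)(p^2 − 4p + 4) + (−26p + 52)
  p^2 − 4p + 4 = (−(1/26)p + 1/13)(−26p + 52) + (0)
Last nonzero remainder: −26p + 52. Dividing through by −26 gives the monic gcd p − 2.

p − 2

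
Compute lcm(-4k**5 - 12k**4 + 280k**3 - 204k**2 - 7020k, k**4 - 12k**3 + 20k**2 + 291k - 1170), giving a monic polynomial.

By polynomial division,
  -4k**5 - 12k**4 + 280k**3 - 204k**2 - 7020k = (-4k - 60)(k**4 - 12k**3 + 20k**2 + 291k - 1170) + (-360k**3 + 2160k**2 + 5760k - 70200)
  k**4 - 12k**3 + 20k**2 + 291k - 1170 = (-(1/360)k + 1/60)(-360k**3 + 2160k**2 + 5760k - 70200) + (0)
Last nonzero remainder: -360k**3 + 2160k**2 + 5760k - 70200. Dividing through by -360 gives the monic gcd k**3 - 6k**2 - 16k + 195.
Then lcm(f, g) = f·g / gcd(f, g); expanding and making the result monic gives the answer.

k**6 - 3k**5 - 88k**4 + 471k**3 + 1449k**2 - 10530k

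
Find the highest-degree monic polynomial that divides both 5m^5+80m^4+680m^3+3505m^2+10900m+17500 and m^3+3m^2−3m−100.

m^2+7m+25

Repeated division with remainder:
  5m^5+80m^4+680m^3+3505m^2+10900m+17500 = (5m^2+65m+500)(m^3+3m^2−3m−100) + (2700m^2+18900m+67500)
  m^3+3m^2−3m−100 = ((1/2700)m−1/675)(2700m^2+18900m+67500) + (0)
Last nonzero remainder: 2700m^2+18900m+67500. Dividing through by 2700 gives the monic gcd m^2+7m+25.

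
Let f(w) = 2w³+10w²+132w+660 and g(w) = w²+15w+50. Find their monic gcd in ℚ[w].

w+5

Repeated division with remainder:
  2w³+10w²+132w+660 = (2w-20)(w²+15w+50) + (332w+1660)
  w²+15w+50 = ((1/332)w+5/166)(332w+1660) + (0)
Last nonzero remainder: 332w+1660. Dividing through by 332 gives the monic gcd w+5.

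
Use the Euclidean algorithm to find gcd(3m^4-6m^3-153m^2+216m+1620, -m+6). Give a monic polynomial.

Euclidean algorithm in ℚ[m]:
  3m^4-6m^3-153m^2+216m+1620 = (-3m^3-12m^2+81m+270)(-m+6) + (0)
Last nonzero remainder: -m+6. Dividing through by -1 gives the monic gcd m-6.

m-6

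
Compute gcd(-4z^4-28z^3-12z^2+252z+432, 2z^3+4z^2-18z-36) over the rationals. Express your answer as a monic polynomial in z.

z^2-9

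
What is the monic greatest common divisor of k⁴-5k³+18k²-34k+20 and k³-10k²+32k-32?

Euclidean algorithm in ℚ[k]:
  k⁴-5k³+18k²-34k+20 = (k+5)(k³-10k²+32k-32) + (36k²-162k+180)
  k³-10k²+32k-32 = ((1/36)k-11/72)(36k²-162k+180) + ((9/4)k-9/2)
  36k²-162k+180 = (16k-40)((9/4)k-9/2) + (0)
Last nonzero remainder: (9/4)k-9/2. Dividing through by 9/4 gives the monic gcd k-2.

k-2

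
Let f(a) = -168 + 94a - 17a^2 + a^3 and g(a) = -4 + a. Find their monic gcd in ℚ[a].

By polynomial division,
  a^3 - 17a^2 + 94a - 168 = (a^2 - 13a + 42)(a - 4) + (0)
The last nonzero remainder a - 4 is already monic.

-4 + a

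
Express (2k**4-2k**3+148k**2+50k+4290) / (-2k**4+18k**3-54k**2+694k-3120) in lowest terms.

(-k**2+5k-55)/(k**2-13k+40)

Euclidean algorithm in ℚ[k]:
  2k**4-2k**3+148k**2+50k+4290 = (-1)(-2k**4+18k**3-54k**2+694k-3120) + (16k**3+94k**2+744k+1170)
  -2k**4+18k**3-54k**2+694k-3120 = (-(1/8)k+119/64)(16k**3+94k**2+744k+1170) + (-(4345/32)k**2-(4345/8)k-169455/32)
  16k**3+94k**2+744k+1170 = (-(512/4345)k-192/869)(-(4345/32)k**2-(4345/8)k-169455/32) + (0)
Last nonzero remainder: -(4345/32)k**2-(4345/8)k-169455/32. Dividing through by -4345/32 gives the monic gcd k**2+4k+39.
Cancel k**2+4k+39 from numerator and denominator to get the reduced form.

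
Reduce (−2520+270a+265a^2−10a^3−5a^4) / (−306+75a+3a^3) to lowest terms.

(840+190a−25a^2−5a^3)/(102+9a+3a^2)

Repeated division with remainder:
  −5a^4−10a^3+265a^2+270a−2520 = (−(5/3)a−10/3)(3a^3+75a−306) + (390a^2+10a−3540)
  3a^3+75a−306 = ((1/130)a−1/5070)(390a^2+10a−3540) + ((51832/507)a−51832/169)
  390a^2+10a−3540 = ((98865/25916)a+149565/12958)((51832/507)a−51832/169) + (0)
Last nonzero remainder: (51832/507)a−51832/169. Dividing through by 51832/507 gives the monic gcd a−3.
Cancel a−3 from numerator and denominator to get the reduced form.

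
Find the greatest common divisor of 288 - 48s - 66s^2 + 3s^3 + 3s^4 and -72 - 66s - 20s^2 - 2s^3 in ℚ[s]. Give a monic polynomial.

By polynomial division,
  3s^4 + 3s^3 - 66s^2 - 48s + 288 = (-(3/2)s + 27/2)(-2s^3 - 20s^2 - 66s - 72) + (105s^2 + 735s + 1260)
  -2s^3 - 20s^2 - 66s - 72 = (-(2/105)s - 2/35)(105s^2 + 735s + 1260) + (0)
Last nonzero remainder: 105s^2 + 735s + 1260. Dividing through by 105 gives the monic gcd s^2 + 7s + 12.

12 + 7s + s^2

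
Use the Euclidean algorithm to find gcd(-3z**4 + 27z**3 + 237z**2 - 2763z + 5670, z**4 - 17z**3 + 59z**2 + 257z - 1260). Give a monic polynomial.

Repeated division with remainder:
  -3z**4 + 27z**3 + 237z**2 - 2763z + 5670 = (-3)(z**4 - 17z**3 + 59z**2 + 257z - 1260) + (-24z**3 + 414z**2 - 1992z + 1890)
  z**4 - 17z**3 + 59z**2 + 257z - 1260 = (-(1/24)z - 1/96)(-24z**3 + 414z**2 - 1992z + 1890) + (-(315/16)z**2 + 315z - 19845/16)
  -24z**3 + 414z**2 - 1992z + 1890 = ((128/105)z - 32/21)(-(315/16)z**2 + 315z - 19845/16) + (0)
Last nonzero remainder: -(315/16)z**2 + 315z - 19845/16. Dividing through by -315/16 gives the monic gcd z**2 - 16z + 63.

z**2 - 16z + 63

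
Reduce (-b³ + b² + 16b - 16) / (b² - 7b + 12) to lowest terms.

(-b² - 3b + 4)/(b - 3)

By polynomial division,
  -b³ + b² + 16b - 16 = (-b - 6)(b² - 7b + 12) + (-14b + 56)
  b² - 7b + 12 = (-(1/14)b + 3/14)(-14b + 56) + (0)
Last nonzero remainder: -14b + 56. Dividing through by -14 gives the monic gcd b - 4.
Cancel b - 4 from numerator and denominator to get the reduced form.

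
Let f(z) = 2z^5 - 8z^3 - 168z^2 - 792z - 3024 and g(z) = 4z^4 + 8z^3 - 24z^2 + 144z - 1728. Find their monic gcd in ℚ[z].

Euclidean algorithm in ℚ[z]:
  2z^5 - 8z^3 - 168z^2 - 792z - 3024 = ((1/2)z - 1)(4z^4 + 8z^3 - 24z^2 + 144z - 1728) + (12z^3 - 264z^2 + 216z - 4752)
  4z^4 + 8z^3 - 24z^2 + 144z - 1728 = ((1/3)z + 8)(12z^3 - 264z^2 + 216z - 4752) + (2016z^2 + 36288)
  12z^3 - 264z^2 + 216z - 4752 = ((1/168)z - 11/84)(2016z^2 + 36288) + (0)
Last nonzero remainder: 2016z^2 + 36288. Dividing through by 2016 gives the monic gcd z^2 + 18.

z^2 + 18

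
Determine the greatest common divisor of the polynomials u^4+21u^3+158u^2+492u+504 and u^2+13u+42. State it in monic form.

Euclidean algorithm in ℚ[u]:
  u^4+21u^3+158u^2+492u+504 = (u^2+8u+12)(u^2+13u+42) + (0)
The last nonzero remainder u^2+13u+42 is already monic.

u^2+13u+42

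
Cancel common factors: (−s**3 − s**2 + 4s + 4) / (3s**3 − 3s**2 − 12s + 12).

Euclidean algorithm in ℚ[s]:
  −s**3 − s**2 + 4s + 4 = (−1/3)(3s**3 − 3s**2 − 12s + 12) + (−2s**2 + 8)
  3s**3 − 3s**2 − 12s + 12 = (−(3/2)s + 3/2)(−2s**2 + 8) + (0)
Last nonzero remainder: −2s**2 + 8. Dividing through by −2 gives the monic gcd s**2 − 4.
Cancel s**2 − 4 from numerator and denominator to get the reduced form.

(−s − 1)/(3s − 3)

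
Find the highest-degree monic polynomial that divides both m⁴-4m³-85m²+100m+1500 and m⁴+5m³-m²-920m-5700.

m²-4m-60

Repeated division with remainder:
  m⁴-4m³-85m²+100m+1500 = (m⁴+5m³-m²-920m-5700) + (-9m³-84m²+1020m+7200)
  m⁴+5m³-m²-920m-5700 = (-(1/9)m+13/27)(-9m³-84m²+1020m+7200) + ((1375/9)m²-(5500/9)m-27500/3)
  -9m³-84m²+1020m+7200 = (-(81/1375)m-216/275)((1375/9)m²-(5500/9)m-27500/3) + (0)
Last nonzero remainder: (1375/9)m²-(5500/9)m-27500/3. Dividing through by 1375/9 gives the monic gcd m²-4m-60.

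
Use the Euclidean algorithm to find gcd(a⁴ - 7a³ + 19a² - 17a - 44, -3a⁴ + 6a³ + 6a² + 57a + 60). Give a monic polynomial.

a² - 3a - 4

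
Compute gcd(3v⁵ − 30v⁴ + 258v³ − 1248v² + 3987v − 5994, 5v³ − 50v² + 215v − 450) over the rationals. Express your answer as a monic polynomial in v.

v² − 5v + 18

Apply the Euclidean algorithm:
  3v⁵ − 30v⁴ + 258v³ − 1248v² + 3987v − 5994 = ((3/5)v² + 129/5)(5v³ − 50v² + 215v − 450) + (312v² − 1560v + 5616)
  5v³ − 50v² + 215v − 450 = ((5/312)v − 25/312)(312v² − 1560v + 5616) + (0)
Last nonzero remainder: 312v² − 1560v + 5616. Dividing through by 312 gives the monic gcd v² − 5v + 18.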